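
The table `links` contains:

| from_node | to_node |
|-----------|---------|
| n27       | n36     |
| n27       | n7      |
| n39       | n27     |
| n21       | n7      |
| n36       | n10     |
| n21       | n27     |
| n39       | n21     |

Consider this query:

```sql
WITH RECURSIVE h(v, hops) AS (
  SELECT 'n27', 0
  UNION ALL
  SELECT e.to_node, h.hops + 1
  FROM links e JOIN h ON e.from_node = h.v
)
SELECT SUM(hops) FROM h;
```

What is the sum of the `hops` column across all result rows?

4

Base: (n27, hops=0).
Iteration 1: edges from {n27} -> (n36, hops=1), (n7, hops=1).
Iteration 2: edges from {n36,n7} -> (n10, hops=2).
Iteration 3: no outgoing edges from {n10}; recursion stops.
SUM(hops) = 0 + 1 + 1 + 2 = 4.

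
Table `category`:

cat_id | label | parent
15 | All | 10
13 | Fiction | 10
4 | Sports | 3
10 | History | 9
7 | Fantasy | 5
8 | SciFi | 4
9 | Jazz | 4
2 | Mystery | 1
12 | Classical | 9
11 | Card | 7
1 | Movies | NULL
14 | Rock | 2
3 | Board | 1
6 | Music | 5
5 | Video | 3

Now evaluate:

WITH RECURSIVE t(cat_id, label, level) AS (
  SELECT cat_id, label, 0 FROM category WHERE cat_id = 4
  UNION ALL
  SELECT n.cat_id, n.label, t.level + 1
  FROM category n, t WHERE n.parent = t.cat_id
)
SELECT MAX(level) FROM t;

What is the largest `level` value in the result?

3

Base: cat_id=4 (Sports) at level 0.
Iteration 1: rows with parent in {4} -> SciFi (id 8, level 1), Jazz (id 9, level 1).
Iteration 2: rows with parent in {8,9} -> History (id 10, level 2), Classical (id 12, level 2).
Iteration 3: rows with parent in {10,12} -> Fiction (id 13, level 3), All (id 15, level 3).
Iteration 4: no rows with parent in {13,15}; recursion stops.
level values: 0, 1, 1, 2, 2, 3, 3; the maximum is 3.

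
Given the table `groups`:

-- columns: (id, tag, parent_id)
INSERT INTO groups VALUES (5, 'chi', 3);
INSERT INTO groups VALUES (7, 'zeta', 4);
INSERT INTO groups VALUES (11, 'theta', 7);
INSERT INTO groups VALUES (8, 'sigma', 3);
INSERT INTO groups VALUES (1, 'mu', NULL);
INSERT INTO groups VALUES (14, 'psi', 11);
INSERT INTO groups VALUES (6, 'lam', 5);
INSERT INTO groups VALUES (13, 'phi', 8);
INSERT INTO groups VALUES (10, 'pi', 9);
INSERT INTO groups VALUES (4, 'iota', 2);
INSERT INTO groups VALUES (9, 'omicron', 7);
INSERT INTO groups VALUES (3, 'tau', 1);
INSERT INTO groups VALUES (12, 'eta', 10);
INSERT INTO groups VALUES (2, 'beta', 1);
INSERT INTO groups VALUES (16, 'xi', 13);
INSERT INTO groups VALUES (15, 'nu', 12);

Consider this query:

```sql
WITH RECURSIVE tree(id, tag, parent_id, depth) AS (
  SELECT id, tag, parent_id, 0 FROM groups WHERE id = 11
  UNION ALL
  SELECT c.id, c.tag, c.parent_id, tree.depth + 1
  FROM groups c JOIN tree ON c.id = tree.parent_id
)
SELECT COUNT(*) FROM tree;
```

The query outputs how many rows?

5

Base: id=11 (theta), parent_id=7, depth 0.
Iteration 1: join on id=7 -> zeta (id 7, parent_id=4, depth 1).
Iteration 2: join on id=4 -> iota (id 4, parent_id=2, depth 2).
Iteration 3: join on id=2 -> beta (id 2, parent_id=1, depth 3).
Iteration 4: join on id=1 -> mu (id 1, parent_id=NULL, depth 4).
Iteration 5: parent_id is NULL; no match; recursion stops.
Total rows emitted: 5.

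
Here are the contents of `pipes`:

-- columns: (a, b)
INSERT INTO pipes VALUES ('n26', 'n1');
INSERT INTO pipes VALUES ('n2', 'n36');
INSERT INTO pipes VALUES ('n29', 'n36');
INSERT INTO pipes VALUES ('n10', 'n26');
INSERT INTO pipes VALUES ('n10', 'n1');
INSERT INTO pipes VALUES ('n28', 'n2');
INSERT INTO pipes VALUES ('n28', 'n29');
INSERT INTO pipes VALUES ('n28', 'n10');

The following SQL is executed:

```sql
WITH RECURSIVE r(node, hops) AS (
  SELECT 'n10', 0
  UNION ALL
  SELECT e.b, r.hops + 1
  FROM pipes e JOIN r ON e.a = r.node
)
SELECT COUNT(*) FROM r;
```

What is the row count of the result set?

Base: (n10, hops=0).
Iteration 1: edges from {n10} -> (n1, hops=1), (n26, hops=1).
Iteration 2: edges from {n1,n26} -> (n1, hops=2).
Iteration 3: no outgoing edges from {n1}; recursion stops.
Total rows emitted: 4.

4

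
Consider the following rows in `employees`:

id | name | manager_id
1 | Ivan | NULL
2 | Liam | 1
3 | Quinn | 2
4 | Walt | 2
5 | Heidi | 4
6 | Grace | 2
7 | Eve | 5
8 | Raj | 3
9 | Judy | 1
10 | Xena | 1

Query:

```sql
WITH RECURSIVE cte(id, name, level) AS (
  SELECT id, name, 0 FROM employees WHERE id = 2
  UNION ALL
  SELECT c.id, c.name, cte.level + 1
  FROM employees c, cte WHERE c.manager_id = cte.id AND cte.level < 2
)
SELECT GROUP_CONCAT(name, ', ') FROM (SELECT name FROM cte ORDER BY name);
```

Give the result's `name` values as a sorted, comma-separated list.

Grace, Heidi, Liam, Quinn, Raj, Walt

Base: id=2 (Liam) at level 0.
Iteration 1: rows with manager_id in {2} -> Quinn (id 3, level 1), Walt (id 4, level 1), Grace (id 6, level 1).
Iteration 2: rows with manager_id in {3,4,6} -> Heidi (id 5, level 2), Raj (id 8, level 2).
Iteration 3: level < 2 fails for all current rows; recursion stops.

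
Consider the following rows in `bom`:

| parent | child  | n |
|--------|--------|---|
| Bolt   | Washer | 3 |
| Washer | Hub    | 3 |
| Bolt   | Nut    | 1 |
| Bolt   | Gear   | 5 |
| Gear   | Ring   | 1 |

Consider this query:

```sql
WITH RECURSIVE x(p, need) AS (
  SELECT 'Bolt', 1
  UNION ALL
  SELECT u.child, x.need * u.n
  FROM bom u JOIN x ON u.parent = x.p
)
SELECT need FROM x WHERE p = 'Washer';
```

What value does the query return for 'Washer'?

Base: (Bolt, need=1).
Iteration 1: components of {Bolt} -> Gear = 1*5 = 5, Nut = 1*1 = 1, Washer = 1*3 = 3.
Iteration 2: components of {Gear,Nut,Washer} -> Hub = 3*3 = 9, Ring = 5*1 = 5.
Iteration 3: no further components; recursion stops.

3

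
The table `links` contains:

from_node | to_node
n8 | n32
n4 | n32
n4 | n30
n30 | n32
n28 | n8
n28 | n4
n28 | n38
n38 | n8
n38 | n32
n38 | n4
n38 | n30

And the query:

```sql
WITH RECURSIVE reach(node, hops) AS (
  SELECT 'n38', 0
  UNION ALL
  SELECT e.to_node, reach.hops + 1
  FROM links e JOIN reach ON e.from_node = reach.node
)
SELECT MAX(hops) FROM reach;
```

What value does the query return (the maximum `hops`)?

Base: (n38, hops=0).
Iteration 1: edges from {n38} -> (n30, hops=1), (n32, hops=1), (n4, hops=1), (n8, hops=1).
Iteration 2: edges from {n30,n32,n4,n8} -> (n30, hops=2), (n32, hops=2) x3. [UNION ALL keeps all 4 new rows, including repeats]
Iteration 3: edges from {n30,n32} -> (n32, hops=3).
Iteration 4: no outgoing edges from {n32}; recursion stops.
hops values: 0, 1, 1, 1, 1, 2, 2, 2, 2, 3; the maximum is 3.

3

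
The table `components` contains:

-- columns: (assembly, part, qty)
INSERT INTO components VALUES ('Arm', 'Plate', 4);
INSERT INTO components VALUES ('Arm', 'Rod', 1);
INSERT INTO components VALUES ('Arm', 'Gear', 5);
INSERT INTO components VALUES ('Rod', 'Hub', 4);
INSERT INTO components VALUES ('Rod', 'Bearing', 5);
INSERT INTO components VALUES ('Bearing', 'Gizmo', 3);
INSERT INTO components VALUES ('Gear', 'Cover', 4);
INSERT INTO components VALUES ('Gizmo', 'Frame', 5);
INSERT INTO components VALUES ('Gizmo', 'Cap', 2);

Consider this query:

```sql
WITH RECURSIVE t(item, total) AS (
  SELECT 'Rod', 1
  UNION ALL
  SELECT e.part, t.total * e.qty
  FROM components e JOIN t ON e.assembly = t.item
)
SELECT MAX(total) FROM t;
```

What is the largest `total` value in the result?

Base: (Rod, total=1).
Iteration 1: components of {Rod} -> Bearing = 1*5 = 5, Hub = 1*4 = 4.
Iteration 2: components of {Bearing,Hub} -> Gizmo = 5*3 = 15.
Iteration 3: components of {Gizmo} -> Cap = 15*2 = 30, Frame = 15*5 = 75.
Iteration 4: no further components; recursion stops.
total values: 1, 4, 5, 15, 75, 30; the maximum is 75.

75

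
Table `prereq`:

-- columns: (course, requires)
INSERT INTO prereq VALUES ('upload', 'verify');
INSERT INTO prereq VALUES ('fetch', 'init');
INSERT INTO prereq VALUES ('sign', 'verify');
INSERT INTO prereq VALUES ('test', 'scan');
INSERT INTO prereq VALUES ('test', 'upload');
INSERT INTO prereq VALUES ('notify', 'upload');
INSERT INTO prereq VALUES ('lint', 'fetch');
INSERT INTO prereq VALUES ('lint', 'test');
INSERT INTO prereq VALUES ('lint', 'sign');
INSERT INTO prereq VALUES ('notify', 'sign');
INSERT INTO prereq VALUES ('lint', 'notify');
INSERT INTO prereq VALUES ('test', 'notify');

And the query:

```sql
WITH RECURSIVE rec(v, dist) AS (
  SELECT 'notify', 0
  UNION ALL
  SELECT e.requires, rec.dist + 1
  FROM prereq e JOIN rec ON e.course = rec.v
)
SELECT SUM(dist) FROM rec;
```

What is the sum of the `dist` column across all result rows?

6

Base: (notify, dist=0).
Iteration 1: edges from {notify} -> (sign, dist=1), (upload, dist=1).
Iteration 2: edges from {sign,upload} -> (verify, dist=2) x2. [UNION ALL keeps all 2 new rows, including repeats]
Iteration 3: no outgoing edges from {verify}; recursion stops.
SUM(dist) = 0 + 1 + 1 + 2 + 2 = 6.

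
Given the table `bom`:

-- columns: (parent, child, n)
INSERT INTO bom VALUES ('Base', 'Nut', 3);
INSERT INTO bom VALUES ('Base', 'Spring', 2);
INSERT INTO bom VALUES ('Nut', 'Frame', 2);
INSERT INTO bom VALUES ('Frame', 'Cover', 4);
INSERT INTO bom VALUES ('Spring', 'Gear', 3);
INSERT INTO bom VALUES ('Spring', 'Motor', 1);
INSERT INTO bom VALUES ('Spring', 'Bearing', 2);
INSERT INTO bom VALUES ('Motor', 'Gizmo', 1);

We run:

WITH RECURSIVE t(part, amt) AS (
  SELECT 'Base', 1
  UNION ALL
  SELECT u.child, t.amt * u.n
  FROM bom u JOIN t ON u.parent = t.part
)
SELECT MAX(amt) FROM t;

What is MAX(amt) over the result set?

24

Base: (Base, amt=1).
Iteration 1: components of {Base} -> Nut = 1*3 = 3, Spring = 1*2 = 2.
Iteration 2: components of {Nut,Spring} -> Bearing = 2*2 = 4, Frame = 3*2 = 6, Gear = 2*3 = 6, Motor = 2*1 = 2.
Iteration 3: components of {Bearing,Frame,Gear,Motor} -> Cover = 6*4 = 24, Gizmo = 2*1 = 2.
Iteration 4: no further components; recursion stops.
amt values: 1, 3, 2, 6, 6, 2, 4, 24, 2; the maximum is 24.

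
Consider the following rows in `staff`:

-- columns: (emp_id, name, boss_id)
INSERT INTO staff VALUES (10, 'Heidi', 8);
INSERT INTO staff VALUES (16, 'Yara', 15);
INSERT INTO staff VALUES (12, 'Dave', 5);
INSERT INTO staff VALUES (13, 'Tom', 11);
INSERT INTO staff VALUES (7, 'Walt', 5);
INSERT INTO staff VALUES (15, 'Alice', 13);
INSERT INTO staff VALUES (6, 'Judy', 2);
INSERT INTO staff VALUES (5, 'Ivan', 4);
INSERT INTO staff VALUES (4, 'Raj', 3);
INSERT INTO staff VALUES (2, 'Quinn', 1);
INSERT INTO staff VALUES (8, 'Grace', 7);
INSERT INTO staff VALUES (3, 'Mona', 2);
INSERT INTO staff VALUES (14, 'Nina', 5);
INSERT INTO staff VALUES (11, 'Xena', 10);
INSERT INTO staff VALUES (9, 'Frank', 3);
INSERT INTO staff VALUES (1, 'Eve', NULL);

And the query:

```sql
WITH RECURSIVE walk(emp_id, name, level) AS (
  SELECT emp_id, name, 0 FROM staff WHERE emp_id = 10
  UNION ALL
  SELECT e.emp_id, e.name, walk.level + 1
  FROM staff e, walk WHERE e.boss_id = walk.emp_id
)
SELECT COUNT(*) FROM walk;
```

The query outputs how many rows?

Base: emp_id=10 (Heidi) at level 0.
Iteration 1: rows with boss_id in {10} -> Xena (id 11, level 1).
Iteration 2: rows with boss_id in {11} -> Tom (id 13, level 2).
Iteration 3: rows with boss_id in {13} -> Alice (id 15, level 3).
Iteration 4: rows with boss_id in {15} -> Yara (id 16, level 4).
Iteration 5: no rows with boss_id in {16}; recursion stops.
Total rows emitted: 5.

5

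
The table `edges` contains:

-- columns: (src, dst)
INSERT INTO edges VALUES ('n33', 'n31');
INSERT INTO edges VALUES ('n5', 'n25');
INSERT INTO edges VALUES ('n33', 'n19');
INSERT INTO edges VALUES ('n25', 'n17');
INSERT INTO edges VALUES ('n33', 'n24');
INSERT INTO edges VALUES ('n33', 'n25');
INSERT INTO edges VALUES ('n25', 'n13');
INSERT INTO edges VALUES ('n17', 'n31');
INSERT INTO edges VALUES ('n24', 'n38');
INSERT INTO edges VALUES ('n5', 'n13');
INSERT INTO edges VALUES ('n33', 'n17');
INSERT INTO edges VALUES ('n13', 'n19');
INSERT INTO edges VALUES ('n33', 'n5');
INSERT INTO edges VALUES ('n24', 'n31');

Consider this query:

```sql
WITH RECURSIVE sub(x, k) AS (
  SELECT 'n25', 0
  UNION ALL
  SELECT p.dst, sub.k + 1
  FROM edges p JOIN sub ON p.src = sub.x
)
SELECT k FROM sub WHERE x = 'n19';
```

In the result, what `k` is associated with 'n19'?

Base: (n25, k=0).
Iteration 1: edges from {n25} -> (n13, k=1), (n17, k=1).
Iteration 2: edges from {n13,n17} -> (n19, k=2), (n31, k=2).
Iteration 3: no outgoing edges from {n19,n31}; recursion stops.

2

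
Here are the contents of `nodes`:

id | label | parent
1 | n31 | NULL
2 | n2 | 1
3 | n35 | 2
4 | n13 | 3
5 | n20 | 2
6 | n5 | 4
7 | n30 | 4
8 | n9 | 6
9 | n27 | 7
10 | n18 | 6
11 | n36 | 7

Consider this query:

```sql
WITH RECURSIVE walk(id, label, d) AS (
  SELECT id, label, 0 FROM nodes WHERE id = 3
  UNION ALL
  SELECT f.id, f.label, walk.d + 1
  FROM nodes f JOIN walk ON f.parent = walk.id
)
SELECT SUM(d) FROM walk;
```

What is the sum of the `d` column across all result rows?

17

Base: id=3 (n35) at d 0.
Iteration 1: rows with parent in {3} -> n13 (id 4, d 1).
Iteration 2: rows with parent in {4} -> n5 (id 6, d 2), n30 (id 7, d 2).
Iteration 3: rows with parent in {6,7} -> n9 (id 8, d 3), n27 (id 9, d 3), n18 (id 10, d 3), n36 (id 11, d 3).
Iteration 4: no rows with parent in {8,9,10,11}; recursion stops.
SUM(d) = 0 + 1 + 2 + 2 + 3 + 3 + 3 + 3 = 17.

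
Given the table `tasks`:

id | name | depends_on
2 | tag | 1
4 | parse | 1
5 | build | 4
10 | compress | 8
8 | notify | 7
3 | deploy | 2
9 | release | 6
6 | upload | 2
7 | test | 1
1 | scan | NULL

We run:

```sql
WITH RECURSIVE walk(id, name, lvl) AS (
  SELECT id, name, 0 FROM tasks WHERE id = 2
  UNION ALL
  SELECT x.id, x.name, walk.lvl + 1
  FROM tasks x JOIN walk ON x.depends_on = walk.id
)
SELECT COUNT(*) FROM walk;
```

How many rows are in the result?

4

Base: id=2 (tag) at lvl 0.
Iteration 1: rows with depends_on in {2} -> deploy (id 3, lvl 1), upload (id 6, lvl 1).
Iteration 2: rows with depends_on in {3,6} -> release (id 9, lvl 2).
Iteration 3: no rows with depends_on in {9}; recursion stops.
Total rows emitted: 4.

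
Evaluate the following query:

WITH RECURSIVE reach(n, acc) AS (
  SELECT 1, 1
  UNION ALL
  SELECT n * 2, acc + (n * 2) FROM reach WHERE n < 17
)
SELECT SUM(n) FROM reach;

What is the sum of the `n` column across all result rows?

63

Base: n=1, acc=1.
Iteration 1: 1 < 17 holds -> n = 1 * 2 = 2, acc = 1 + 2 = 3.
Iteration 2: 2 < 17 holds -> n = 2 * 2 = 4, acc = 3 + 4 = 7.
Iteration 3: 4 < 17 holds -> n = 4 * 2 = 8, acc = 7 + 8 = 15.
Iteration 4: 8 < 17 holds -> n = 8 * 2 = 16, acc = 15 + 16 = 31.
Iteration 5: 16 < 17 holds -> n = 16 * 2 = 32, acc = 31 + 32 = 63.
Iteration 6: 32 < 17 fails; recursion stops.
SUM(n) = 1 + 2 + 4 + 8 + 16 + 32 = 63.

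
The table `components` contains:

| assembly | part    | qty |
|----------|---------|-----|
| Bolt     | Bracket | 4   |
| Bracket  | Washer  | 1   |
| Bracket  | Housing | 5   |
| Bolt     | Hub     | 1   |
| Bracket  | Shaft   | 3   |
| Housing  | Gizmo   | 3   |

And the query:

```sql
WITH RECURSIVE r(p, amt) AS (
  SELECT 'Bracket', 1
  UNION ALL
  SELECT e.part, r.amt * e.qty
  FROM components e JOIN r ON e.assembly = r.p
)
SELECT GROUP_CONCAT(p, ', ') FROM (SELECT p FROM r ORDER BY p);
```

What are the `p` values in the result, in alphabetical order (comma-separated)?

Base: (Bracket, amt=1).
Iteration 1: components of {Bracket} -> Housing = 1*5 = 5, Shaft = 1*3 = 3, Washer = 1*1 = 1.
Iteration 2: components of {Housing,Shaft,Washer} -> Gizmo = 5*3 = 15.
Iteration 3: no further components; recursion stops.

Bracket, Gizmo, Housing, Shaft, Washer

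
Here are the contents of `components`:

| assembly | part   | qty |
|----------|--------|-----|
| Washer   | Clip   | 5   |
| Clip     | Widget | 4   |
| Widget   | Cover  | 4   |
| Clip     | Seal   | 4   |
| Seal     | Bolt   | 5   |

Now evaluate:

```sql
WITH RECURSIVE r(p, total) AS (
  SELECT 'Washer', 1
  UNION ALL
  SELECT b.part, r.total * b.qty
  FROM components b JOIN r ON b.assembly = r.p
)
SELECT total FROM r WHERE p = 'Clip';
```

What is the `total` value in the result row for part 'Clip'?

Base: (Washer, total=1).
Iteration 1: components of {Washer} -> Clip = 1*5 = 5.
Iteration 2: components of {Clip} -> Seal = 5*4 = 20, Widget = 5*4 = 20.
Iteration 3: components of {Seal,Widget} -> Bolt = 20*5 = 100, Cover = 20*4 = 80.
Iteration 4: no further components; recursion stops.

5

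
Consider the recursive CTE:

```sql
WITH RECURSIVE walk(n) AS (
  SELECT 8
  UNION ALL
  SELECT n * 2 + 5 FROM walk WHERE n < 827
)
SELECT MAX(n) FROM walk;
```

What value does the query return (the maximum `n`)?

827

Base: n=8.
Iteration 1: 8 < 827 holds -> n = 8 * 2 + 5 = 21.
Iteration 2: 21 < 827 holds -> n = 21 * 2 + 5 = 47.
Iteration 3: 47 < 827 holds -> n = 47 * 2 + 5 = 99.
Iteration 4: 99 < 827 holds -> n = 99 * 2 + 5 = 203.
Iteration 5: 203 < 827 holds -> n = 203 * 2 + 5 = 411.
Iteration 6: 411 < 827 holds -> n = 411 * 2 + 5 = 827.
Iteration 7: 827 < 827 fails; recursion stops.
n values: 8, 21, 47, 99, 203, 411, 827; the maximum is 827.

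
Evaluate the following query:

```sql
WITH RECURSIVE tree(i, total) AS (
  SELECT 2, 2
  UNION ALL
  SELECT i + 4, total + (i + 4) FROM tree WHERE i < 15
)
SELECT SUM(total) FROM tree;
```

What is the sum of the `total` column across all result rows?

Base: i=2, total=2.
Iteration 1: 2 < 15 holds -> i = 2 + 4 = 6, total = 2 + 6 = 8.
Iteration 2: 6 < 15 holds -> i = 6 + 4 = 10, total = 8 + 10 = 18.
Iteration 3: 10 < 15 holds -> i = 10 + 4 = 14, total = 18 + 14 = 32.
Iteration 4: 14 < 15 holds -> i = 14 + 4 = 18, total = 32 + 18 = 50.
Iteration 5: 18 < 15 fails; recursion stops.
SUM(total) = 2 + 8 + 18 + 32 + 50 = 110.

110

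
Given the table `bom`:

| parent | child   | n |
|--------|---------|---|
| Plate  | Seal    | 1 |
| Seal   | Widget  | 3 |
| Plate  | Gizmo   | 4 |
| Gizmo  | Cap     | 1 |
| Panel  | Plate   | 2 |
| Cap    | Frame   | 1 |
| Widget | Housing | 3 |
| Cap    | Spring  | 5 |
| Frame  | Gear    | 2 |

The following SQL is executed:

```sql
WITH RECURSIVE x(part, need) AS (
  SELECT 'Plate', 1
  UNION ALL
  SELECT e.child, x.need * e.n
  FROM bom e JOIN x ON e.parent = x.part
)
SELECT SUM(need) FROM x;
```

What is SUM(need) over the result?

54

Base: (Plate, need=1).
Iteration 1: components of {Plate} -> Gizmo = 1*4 = 4, Seal = 1*1 = 1.
Iteration 2: components of {Gizmo,Seal} -> Cap = 4*1 = 4, Widget = 1*3 = 3.
Iteration 3: components of {Cap,Widget} -> Frame = 4*1 = 4, Housing = 3*3 = 9, Spring = 4*5 = 20.
Iteration 4: components of {Frame,Housing,Spring} -> Gear = 4*2 = 8.
Iteration 5: no further components; recursion stops.
SUM(need) = 1 + 4 + 1 + 4 + 3 + 4 + 20 + 9 + 8 = 54.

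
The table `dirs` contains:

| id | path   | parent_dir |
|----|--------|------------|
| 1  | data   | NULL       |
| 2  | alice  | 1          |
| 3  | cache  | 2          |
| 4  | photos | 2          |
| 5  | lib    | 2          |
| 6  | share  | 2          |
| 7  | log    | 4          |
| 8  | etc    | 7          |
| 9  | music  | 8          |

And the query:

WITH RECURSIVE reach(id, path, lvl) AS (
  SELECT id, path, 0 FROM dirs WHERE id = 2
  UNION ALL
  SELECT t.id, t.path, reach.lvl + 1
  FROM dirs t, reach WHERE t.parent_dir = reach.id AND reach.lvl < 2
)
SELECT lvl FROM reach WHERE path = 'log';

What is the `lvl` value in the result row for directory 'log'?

2

Base: id=2 (alice) at lvl 0.
Iteration 1: rows with parent_dir in {2} -> cache (id 3, lvl 1), photos (id 4, lvl 1), lib (id 5, lvl 1), share (id 6, lvl 1).
Iteration 2: rows with parent_dir in {3,4,5,6} -> log (id 7, lvl 2).
Iteration 3: lvl < 2 fails for all current rows; recursion stops.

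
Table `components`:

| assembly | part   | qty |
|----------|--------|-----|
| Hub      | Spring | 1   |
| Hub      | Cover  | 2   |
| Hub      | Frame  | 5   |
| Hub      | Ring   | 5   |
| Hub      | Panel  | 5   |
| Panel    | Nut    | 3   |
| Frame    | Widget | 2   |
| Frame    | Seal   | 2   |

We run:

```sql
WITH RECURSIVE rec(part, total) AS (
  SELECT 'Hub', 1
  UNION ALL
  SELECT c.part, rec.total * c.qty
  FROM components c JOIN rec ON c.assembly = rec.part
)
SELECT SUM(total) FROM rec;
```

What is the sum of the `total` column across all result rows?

54

Base: (Hub, total=1).
Iteration 1: components of {Hub} -> Cover = 1*2 = 2, Frame = 1*5 = 5, Panel = 1*5 = 5, Ring = 1*5 = 5, Spring = 1*1 = 1.
Iteration 2: components of {Cover,Frame,Panel,Ring,Spring} -> Nut = 5*3 = 15, Seal = 5*2 = 10, Widget = 5*2 = 10.
Iteration 3: no further components; recursion stops.
SUM(total) = 1 + 1 + 2 + 5 + 5 + 5 + 10 + 10 + 15 = 54.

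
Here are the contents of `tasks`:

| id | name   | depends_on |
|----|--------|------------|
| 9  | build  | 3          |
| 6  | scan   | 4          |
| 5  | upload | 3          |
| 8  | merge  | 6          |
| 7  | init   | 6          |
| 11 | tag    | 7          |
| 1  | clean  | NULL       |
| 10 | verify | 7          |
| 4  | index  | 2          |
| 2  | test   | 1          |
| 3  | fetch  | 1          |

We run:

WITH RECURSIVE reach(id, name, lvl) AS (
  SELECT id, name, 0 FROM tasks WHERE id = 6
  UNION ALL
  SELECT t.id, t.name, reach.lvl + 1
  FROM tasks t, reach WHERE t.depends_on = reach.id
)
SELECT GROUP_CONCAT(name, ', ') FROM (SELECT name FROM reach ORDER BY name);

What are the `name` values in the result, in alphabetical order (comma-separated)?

init, merge, scan, tag, verify

Base: id=6 (scan) at lvl 0.
Iteration 1: rows with depends_on in {6} -> init (id 7, lvl 1), merge (id 8, lvl 1).
Iteration 2: rows with depends_on in {7,8} -> verify (id 10, lvl 2), tag (id 11, lvl 2).
Iteration 3: no rows with depends_on in {10,11}; recursion stops.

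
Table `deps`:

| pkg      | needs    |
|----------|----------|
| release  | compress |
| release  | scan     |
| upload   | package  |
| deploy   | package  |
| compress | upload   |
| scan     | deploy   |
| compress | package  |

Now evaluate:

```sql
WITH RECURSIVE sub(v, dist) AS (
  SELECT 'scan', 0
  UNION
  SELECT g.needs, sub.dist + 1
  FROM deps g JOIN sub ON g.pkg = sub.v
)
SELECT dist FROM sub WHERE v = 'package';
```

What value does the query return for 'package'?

2

Base: (scan, dist=0).
Iteration 1: edges from {scan} -> (deploy, dist=1).
Iteration 2: edges from {deploy} -> (package, dist=2).
Iteration 3: no outgoing edges from {package}; recursion stops.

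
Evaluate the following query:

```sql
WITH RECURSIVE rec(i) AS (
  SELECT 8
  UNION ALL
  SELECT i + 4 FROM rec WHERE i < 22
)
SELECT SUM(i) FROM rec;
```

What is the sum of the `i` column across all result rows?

Base: i=8.
Iteration 1: 8 < 22 holds -> i = 8 + 4 = 12.
Iteration 2: 12 < 22 holds -> i = 12 + 4 = 16.
Iteration 3: 16 < 22 holds -> i = 16 + 4 = 20.
Iteration 4: 20 < 22 holds -> i = 20 + 4 = 24.
Iteration 5: 24 < 22 fails; recursion stops.
SUM(i) = 8 + 12 + 16 + 20 + 24 = 80.

80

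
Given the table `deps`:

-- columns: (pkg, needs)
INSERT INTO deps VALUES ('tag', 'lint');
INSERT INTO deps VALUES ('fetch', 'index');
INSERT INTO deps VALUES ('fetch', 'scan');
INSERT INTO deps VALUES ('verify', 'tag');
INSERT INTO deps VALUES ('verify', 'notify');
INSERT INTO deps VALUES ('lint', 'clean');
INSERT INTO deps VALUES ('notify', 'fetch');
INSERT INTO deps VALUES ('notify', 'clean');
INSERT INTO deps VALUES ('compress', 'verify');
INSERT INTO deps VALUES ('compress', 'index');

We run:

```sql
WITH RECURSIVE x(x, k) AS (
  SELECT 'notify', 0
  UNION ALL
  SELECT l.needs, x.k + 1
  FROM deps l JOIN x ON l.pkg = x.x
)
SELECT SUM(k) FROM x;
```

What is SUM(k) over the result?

Base: (notify, k=0).
Iteration 1: edges from {notify} -> (clean, k=1), (fetch, k=1).
Iteration 2: edges from {clean,fetch} -> (index, k=2), (scan, k=2).
Iteration 3: no outgoing edges from {index,scan}; recursion stops.
SUM(k) = 0 + 1 + 1 + 2 + 2 = 6.

6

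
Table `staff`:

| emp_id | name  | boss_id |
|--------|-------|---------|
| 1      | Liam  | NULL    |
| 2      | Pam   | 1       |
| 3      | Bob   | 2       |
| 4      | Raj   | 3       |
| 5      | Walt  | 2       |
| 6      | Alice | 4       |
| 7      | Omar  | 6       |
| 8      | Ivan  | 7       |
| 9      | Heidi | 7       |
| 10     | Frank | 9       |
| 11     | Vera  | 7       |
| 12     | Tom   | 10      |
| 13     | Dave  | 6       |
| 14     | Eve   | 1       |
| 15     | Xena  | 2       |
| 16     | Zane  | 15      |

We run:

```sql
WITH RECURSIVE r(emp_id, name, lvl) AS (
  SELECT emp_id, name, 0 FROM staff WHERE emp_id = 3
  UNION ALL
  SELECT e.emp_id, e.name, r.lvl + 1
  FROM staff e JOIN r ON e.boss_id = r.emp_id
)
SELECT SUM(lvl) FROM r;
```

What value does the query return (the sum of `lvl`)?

32

Base: emp_id=3 (Bob) at lvl 0.
Iteration 1: rows with boss_id in {3} -> Raj (id 4, lvl 1).
Iteration 2: rows with boss_id in {4} -> Alice (id 6, lvl 2).
Iteration 3: rows with boss_id in {6} -> Omar (id 7, lvl 3), Dave (id 13, lvl 3).
Iteration 4: rows with boss_id in {7,13} -> Ivan (id 8, lvl 4), Heidi (id 9, lvl 4), Vera (id 11, lvl 4).
Iteration 5: rows with boss_id in {8,9,11} -> Frank (id 10, lvl 5).
Iteration 6: rows with boss_id in {10} -> Tom (id 12, lvl 6).
Iteration 7: no rows with boss_id in {12}; recursion stops.
SUM(lvl) = 0 + 1 + 2 + 3 + 3 + 4 + 4 + 4 + 5 + 6 = 32.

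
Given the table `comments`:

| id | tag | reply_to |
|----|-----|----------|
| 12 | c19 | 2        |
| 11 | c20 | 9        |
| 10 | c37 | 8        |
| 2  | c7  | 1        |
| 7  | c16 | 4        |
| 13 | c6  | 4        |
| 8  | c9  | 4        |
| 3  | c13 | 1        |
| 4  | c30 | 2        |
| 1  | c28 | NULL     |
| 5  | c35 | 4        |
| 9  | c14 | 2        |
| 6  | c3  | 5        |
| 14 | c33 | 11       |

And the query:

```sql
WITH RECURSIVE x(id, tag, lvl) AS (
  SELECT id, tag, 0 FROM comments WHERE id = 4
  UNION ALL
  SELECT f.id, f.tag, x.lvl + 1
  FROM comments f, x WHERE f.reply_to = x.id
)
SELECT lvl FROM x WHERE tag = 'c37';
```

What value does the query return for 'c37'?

Base: id=4 (c30) at lvl 0.
Iteration 1: rows with reply_to in {4} -> c35 (id 5, lvl 1), c16 (id 7, lvl 1), c9 (id 8, lvl 1), c6 (id 13, lvl 1).
Iteration 2: rows with reply_to in {5,7,8,13} -> c3 (id 6, lvl 2), c37 (id 10, lvl 2).
Iteration 3: no rows with reply_to in {6,10}; recursion stops.

2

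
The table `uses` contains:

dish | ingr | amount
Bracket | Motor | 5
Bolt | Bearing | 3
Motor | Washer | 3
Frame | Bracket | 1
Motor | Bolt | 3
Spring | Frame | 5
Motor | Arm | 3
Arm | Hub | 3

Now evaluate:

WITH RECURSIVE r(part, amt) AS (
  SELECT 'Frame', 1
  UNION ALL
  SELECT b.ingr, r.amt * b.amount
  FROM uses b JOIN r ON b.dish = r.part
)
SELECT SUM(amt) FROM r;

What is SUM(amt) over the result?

Base: (Frame, amt=1).
Iteration 1: components of {Frame} -> Bracket = 1*1 = 1.
Iteration 2: components of {Bracket} -> Motor = 1*5 = 5.
Iteration 3: components of {Motor} -> Arm = 5*3 = 15, Bolt = 5*3 = 15, Washer = 5*3 = 15.
Iteration 4: components of {Arm,Bolt,Washer} -> Bearing = 15*3 = 45, Hub = 15*3 = 45.
Iteration 5: no further components; recursion stops.
SUM(amt) = 1 + 1 + 5 + 15 + 15 + 15 + 45 + 45 = 142.

142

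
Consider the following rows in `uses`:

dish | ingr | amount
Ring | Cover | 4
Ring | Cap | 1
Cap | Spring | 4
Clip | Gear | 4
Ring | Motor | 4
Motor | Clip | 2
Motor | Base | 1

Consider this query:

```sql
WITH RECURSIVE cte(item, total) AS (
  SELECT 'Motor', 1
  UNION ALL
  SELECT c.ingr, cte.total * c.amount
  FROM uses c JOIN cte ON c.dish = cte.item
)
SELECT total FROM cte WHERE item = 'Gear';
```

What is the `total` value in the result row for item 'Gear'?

Base: (Motor, total=1).
Iteration 1: components of {Motor} -> Base = 1*1 = 1, Clip = 1*2 = 2.
Iteration 2: components of {Base,Clip} -> Gear = 2*4 = 8.
Iteration 3: no further components; recursion stops.

8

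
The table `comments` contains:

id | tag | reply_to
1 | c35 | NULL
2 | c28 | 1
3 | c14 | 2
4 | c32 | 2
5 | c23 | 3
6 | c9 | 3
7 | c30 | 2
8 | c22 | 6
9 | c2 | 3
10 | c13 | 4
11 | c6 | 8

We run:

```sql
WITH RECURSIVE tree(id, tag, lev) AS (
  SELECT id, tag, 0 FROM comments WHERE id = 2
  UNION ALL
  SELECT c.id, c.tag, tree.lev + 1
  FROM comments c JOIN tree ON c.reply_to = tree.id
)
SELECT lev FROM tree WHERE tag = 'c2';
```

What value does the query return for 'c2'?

Base: id=2 (c28) at lev 0.
Iteration 1: rows with reply_to in {2} -> c14 (id 3, lev 1), c32 (id 4, lev 1), c30 (id 7, lev 1).
Iteration 2: rows with reply_to in {3,4,7} -> c23 (id 5, lev 2), c9 (id 6, lev 2), c2 (id 9, lev 2), c13 (id 10, lev 2).
Iteration 3: rows with reply_to in {5,6,9,10} -> c22 (id 8, lev 3).
Iteration 4: rows with reply_to in {8} -> c6 (id 11, lev 4).
Iteration 5: no rows with reply_to in {11}; recursion stops.

2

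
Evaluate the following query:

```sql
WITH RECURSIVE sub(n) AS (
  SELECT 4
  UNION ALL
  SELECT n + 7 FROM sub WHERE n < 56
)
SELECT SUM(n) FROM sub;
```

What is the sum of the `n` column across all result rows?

288

Base: n=4.
Iteration 1: 4 < 56 holds -> n = 4 + 7 = 11.
Iteration 2: 11 < 56 holds -> n = 11 + 7 = 18.
Iteration 3: 18 < 56 holds -> n = 18 + 7 = 25.
Iteration 4: 25 < 56 holds -> n = 25 + 7 = 32.
Iteration 5: 32 < 56 holds -> n = 32 + 7 = 39.
Iteration 6: 39 < 56 holds -> n = 39 + 7 = 46.
Iteration 7: 46 < 56 holds -> n = 46 + 7 = 53.
Iteration 8: 53 < 56 holds -> n = 53 + 7 = 60.
Iteration 9: 60 < 56 fails; recursion stops.
SUM(n) = 4 + 11 + 18 + 25 + 32 + 39 + 46 + 53 + 60 = 288.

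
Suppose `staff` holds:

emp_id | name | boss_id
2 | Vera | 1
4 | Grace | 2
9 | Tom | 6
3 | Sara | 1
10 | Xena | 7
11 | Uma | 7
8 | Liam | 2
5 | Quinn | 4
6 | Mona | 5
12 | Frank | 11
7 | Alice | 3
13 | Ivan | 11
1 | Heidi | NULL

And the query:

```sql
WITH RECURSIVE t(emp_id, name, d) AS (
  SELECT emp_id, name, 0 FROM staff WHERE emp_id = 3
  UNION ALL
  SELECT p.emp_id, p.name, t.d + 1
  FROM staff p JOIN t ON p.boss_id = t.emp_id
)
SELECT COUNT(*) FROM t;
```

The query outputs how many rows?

6

Base: emp_id=3 (Sara) at d 0.
Iteration 1: rows with boss_id in {3} -> Alice (id 7, d 1).
Iteration 2: rows with boss_id in {7} -> Xena (id 10, d 2), Uma (id 11, d 2).
Iteration 3: rows with boss_id in {10,11} -> Frank (id 12, d 3), Ivan (id 13, d 3).
Iteration 4: no rows with boss_id in {12,13}; recursion stops.
Total rows emitted: 6.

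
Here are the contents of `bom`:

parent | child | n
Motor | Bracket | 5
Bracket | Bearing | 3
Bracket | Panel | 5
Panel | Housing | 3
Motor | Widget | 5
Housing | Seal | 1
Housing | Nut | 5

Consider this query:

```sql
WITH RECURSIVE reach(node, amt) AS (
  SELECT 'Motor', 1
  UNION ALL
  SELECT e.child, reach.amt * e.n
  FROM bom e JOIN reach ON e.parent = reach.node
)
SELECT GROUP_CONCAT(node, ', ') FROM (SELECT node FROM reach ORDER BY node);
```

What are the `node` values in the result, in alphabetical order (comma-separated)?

Base: (Motor, amt=1).
Iteration 1: components of {Motor} -> Bracket = 1*5 = 5, Widget = 1*5 = 5.
Iteration 2: components of {Bracket,Widget} -> Bearing = 5*3 = 15, Panel = 5*5 = 25.
Iteration 3: components of {Bearing,Panel} -> Housing = 25*3 = 75.
Iteration 4: components of {Housing} -> Nut = 75*5 = 375, Seal = 75*1 = 75.
Iteration 5: no further components; recursion stops.

Bearing, Bracket, Housing, Motor, Nut, Panel, Seal, Widget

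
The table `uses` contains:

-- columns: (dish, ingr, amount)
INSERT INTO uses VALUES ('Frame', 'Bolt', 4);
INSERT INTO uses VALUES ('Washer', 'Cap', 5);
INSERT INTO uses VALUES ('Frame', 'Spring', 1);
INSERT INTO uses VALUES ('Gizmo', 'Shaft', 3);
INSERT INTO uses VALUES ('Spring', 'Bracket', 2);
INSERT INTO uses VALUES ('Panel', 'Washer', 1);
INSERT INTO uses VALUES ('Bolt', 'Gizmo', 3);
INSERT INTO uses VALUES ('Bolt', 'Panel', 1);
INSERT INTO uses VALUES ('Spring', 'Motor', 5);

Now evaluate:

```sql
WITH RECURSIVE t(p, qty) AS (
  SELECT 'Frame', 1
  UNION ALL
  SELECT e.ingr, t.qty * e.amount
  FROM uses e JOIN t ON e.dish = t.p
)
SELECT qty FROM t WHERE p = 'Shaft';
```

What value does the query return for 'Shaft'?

Base: (Frame, qty=1).
Iteration 1: components of {Frame} -> Bolt = 1*4 = 4, Spring = 1*1 = 1.
Iteration 2: components of {Bolt,Spring} -> Bracket = 1*2 = 2, Gizmo = 4*3 = 12, Motor = 1*5 = 5, Panel = 4*1 = 4.
Iteration 3: components of {Bracket,Gizmo,Motor,Panel} -> Shaft = 12*3 = 36, Washer = 4*1 = 4.
Iteration 4: components of {Shaft,Washer} -> Cap = 4*5 = 20.
Iteration 5: no further components; recursion stops.

36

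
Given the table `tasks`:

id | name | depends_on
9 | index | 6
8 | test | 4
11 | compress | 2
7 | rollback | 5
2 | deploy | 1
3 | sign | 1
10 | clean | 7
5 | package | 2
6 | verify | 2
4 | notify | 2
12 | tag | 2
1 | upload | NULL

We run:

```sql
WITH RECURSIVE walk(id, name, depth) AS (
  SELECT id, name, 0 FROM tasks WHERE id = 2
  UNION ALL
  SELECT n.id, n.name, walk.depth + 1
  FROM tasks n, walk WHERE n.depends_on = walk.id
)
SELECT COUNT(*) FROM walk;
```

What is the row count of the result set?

Base: id=2 (deploy) at depth 0.
Iteration 1: rows with depends_on in {2} -> notify (id 4, depth 1), package (id 5, depth 1), verify (id 6, depth 1), compress (id 11, depth 1), tag (id 12, depth 1).
Iteration 2: rows with depends_on in {4,5,6,11,12} -> rollback (id 7, depth 2), test (id 8, depth 2), index (id 9, depth 2).
Iteration 3: rows with depends_on in {7,8,9} -> clean (id 10, depth 3).
Iteration 4: no rows with depends_on in {10}; recursion stops.
Total rows emitted: 10.

10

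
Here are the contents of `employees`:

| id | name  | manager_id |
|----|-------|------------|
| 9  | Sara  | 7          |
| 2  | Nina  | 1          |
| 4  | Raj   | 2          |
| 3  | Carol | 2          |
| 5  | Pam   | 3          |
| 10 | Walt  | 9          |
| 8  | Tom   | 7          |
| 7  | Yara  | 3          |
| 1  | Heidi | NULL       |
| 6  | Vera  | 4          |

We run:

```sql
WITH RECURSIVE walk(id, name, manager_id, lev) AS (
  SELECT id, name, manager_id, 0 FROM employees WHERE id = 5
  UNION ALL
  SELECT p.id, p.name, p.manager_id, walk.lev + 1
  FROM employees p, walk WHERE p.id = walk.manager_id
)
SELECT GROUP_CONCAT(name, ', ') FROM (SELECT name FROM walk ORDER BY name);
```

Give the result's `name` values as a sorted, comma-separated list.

Base: id=5 (Pam), manager_id=3, lev 0.
Iteration 1: join on id=3 -> Carol (id 3, manager_id=2, lev 1).
Iteration 2: join on id=2 -> Nina (id 2, manager_id=1, lev 2).
Iteration 3: join on id=1 -> Heidi (id 1, manager_id=NULL, lev 3).
Iteration 4: manager_id is NULL; no match; recursion stops.

Carol, Heidi, Nina, Pam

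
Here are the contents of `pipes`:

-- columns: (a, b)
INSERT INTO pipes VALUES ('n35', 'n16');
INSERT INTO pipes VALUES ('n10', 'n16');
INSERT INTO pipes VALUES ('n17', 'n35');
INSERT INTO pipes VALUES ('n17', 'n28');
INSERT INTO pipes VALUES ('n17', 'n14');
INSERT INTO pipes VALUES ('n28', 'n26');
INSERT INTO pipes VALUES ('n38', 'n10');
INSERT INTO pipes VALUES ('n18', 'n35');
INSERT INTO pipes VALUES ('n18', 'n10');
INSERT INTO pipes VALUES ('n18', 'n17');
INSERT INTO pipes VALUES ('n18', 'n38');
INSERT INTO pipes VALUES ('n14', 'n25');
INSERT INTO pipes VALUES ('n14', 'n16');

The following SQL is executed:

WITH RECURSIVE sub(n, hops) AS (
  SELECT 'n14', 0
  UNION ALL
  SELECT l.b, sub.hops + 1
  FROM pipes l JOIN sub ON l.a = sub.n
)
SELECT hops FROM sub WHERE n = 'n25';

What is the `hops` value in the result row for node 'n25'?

1

Base: (n14, hops=0).
Iteration 1: edges from {n14} -> (n16, hops=1), (n25, hops=1).
Iteration 2: no outgoing edges from {n16,n25}; recursion stops.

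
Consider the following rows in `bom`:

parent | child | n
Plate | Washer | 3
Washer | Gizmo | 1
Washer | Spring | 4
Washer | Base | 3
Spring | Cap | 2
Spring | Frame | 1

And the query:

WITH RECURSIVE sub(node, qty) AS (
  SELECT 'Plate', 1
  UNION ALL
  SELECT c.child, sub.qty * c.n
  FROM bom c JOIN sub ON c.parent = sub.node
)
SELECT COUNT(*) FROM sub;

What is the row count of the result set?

Base: (Plate, qty=1).
Iteration 1: components of {Plate} -> Washer = 1*3 = 3.
Iteration 2: components of {Washer} -> Base = 3*3 = 9, Gizmo = 3*1 = 3, Spring = 3*4 = 12.
Iteration 3: components of {Base,Gizmo,Spring} -> Cap = 12*2 = 24, Frame = 12*1 = 12.
Iteration 4: no further components; recursion stops.
Total rows emitted: 7.

7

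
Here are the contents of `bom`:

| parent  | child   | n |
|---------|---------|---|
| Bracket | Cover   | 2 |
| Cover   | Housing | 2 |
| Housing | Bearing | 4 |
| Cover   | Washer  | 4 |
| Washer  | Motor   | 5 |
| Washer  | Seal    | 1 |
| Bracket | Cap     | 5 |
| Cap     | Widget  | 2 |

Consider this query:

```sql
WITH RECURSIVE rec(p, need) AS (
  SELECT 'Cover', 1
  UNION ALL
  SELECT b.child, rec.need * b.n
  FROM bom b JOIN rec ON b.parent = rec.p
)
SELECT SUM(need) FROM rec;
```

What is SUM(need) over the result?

Base: (Cover, need=1).
Iteration 1: components of {Cover} -> Housing = 1*2 = 2, Washer = 1*4 = 4.
Iteration 2: components of {Housing,Washer} -> Bearing = 2*4 = 8, Motor = 4*5 = 20, Seal = 4*1 = 4.
Iteration 3: no further components; recursion stops.
SUM(need) = 1 + 2 + 4 + 8 + 20 + 4 = 39.

39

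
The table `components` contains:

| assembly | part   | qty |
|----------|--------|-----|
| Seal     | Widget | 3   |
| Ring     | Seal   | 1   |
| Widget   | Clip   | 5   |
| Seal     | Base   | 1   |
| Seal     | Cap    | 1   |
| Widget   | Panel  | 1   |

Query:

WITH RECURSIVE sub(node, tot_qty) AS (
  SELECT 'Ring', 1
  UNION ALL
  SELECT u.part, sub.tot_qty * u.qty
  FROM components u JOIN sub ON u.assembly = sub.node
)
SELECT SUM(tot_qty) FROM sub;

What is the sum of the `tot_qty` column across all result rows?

Base: (Ring, tot_qty=1).
Iteration 1: components of {Ring} -> Seal = 1*1 = 1.
Iteration 2: components of {Seal} -> Base = 1*1 = 1, Cap = 1*1 = 1, Widget = 1*3 = 3.
Iteration 3: components of {Base,Cap,Widget} -> Clip = 3*5 = 15, Panel = 3*1 = 3.
Iteration 4: no further components; recursion stops.
SUM(tot_qty) = 1 + 1 + 3 + 1 + 1 + 3 + 15 = 25.

25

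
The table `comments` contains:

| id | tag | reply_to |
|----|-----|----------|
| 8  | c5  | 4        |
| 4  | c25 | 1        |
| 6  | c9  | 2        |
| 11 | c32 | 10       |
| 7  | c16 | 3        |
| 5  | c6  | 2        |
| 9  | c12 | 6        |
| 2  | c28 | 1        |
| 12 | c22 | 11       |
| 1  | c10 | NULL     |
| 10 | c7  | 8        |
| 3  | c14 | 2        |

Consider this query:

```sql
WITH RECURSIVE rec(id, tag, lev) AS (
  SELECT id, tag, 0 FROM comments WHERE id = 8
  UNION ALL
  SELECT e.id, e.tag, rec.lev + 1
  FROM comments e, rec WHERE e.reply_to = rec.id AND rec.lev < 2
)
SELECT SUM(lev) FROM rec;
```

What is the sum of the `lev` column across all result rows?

Base: id=8 (c5) at lev 0.
Iteration 1: rows with reply_to in {8} -> c7 (id 10, lev 1).
Iteration 2: rows with reply_to in {10} -> c32 (id 11, lev 2).
Iteration 3: lev < 2 fails for all current rows; recursion stops.
SUM(lev) = 0 + 1 + 2 = 3.

3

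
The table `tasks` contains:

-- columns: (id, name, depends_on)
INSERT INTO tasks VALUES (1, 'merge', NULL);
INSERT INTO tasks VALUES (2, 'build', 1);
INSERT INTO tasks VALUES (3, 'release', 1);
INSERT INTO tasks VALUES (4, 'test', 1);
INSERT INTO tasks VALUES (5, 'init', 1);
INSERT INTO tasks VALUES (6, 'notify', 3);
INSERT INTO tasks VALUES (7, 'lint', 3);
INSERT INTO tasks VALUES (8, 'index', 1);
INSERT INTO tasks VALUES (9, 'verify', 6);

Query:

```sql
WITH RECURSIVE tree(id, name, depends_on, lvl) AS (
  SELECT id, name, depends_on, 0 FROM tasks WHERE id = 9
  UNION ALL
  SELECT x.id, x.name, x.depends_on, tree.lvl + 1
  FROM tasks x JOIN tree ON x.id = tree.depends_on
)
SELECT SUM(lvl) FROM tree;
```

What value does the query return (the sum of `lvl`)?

6

Base: id=9 (verify), depends_on=6, lvl 0.
Iteration 1: join on id=6 -> notify (id 6, depends_on=3, lvl 1).
Iteration 2: join on id=3 -> release (id 3, depends_on=1, lvl 2).
Iteration 3: join on id=1 -> merge (id 1, depends_on=NULL, lvl 3).
Iteration 4: depends_on is NULL; no match; recursion stops.
SUM(lvl) = 0 + 1 + 2 + 3 = 6.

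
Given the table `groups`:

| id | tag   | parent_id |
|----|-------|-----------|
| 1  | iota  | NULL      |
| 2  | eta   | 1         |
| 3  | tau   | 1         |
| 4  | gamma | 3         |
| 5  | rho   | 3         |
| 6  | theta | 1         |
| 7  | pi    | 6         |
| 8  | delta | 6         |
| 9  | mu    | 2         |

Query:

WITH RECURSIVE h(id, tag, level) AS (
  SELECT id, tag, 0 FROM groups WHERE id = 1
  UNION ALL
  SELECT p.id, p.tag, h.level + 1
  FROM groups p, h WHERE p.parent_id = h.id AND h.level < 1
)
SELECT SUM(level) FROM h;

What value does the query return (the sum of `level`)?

Base: id=1 (iota) at level 0.
Iteration 1: rows with parent_id in {1} -> eta (id 2, level 1), tau (id 3, level 1), theta (id 6, level 1).
Iteration 2: level < 1 fails for all current rows; recursion stops.
SUM(level) = 0 + 1 + 1 + 1 = 3.

3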